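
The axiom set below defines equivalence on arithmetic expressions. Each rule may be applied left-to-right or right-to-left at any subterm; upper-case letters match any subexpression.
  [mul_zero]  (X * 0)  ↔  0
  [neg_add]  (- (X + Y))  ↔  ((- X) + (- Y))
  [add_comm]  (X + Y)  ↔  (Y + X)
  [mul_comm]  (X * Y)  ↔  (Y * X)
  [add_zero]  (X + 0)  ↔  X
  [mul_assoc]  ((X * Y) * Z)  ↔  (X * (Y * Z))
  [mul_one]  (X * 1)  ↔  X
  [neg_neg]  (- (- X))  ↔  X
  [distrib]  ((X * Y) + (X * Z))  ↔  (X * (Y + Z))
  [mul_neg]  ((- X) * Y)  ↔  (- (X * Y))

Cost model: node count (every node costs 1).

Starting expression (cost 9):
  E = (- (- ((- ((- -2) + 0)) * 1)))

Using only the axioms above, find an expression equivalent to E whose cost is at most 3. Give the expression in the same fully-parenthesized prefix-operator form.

1. [neg_neg →] (- (- ((- ((- -2) + 0)) * 1)))  →  ((- ((- -2) + 0)) * 1)
2. [add_zero →] ((- -2) + 0)  →  (- -2);  E = ((- (- -2)) * 1)
3. [mul_one →] ((- (- -2)) * 1)  →  (- (- -2));  cost 3 ≤ 3, done

(- (- -2))   [cost 3]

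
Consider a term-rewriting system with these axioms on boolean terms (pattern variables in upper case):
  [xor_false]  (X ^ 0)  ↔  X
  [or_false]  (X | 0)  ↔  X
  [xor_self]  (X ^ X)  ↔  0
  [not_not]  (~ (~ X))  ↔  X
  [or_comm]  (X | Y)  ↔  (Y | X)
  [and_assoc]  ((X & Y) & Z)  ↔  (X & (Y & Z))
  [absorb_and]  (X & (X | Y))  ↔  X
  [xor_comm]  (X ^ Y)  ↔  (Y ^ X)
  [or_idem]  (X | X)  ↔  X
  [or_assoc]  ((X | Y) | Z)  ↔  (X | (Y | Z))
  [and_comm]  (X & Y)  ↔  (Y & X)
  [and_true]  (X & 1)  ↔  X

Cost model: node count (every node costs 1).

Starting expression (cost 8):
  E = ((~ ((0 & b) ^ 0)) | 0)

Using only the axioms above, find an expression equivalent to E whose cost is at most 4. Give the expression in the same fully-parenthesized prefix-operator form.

(1) ((~ ((0 & b) ^ 0)) | 0)  =[or_false →]=  (~ ((0 & b) ^ 0))
(2) ((0 & b) ^ 0)  =[xor_false →]=  (0 & b)    ⊢ cost 4, within 4

(~ (0 & b))   [cost 4]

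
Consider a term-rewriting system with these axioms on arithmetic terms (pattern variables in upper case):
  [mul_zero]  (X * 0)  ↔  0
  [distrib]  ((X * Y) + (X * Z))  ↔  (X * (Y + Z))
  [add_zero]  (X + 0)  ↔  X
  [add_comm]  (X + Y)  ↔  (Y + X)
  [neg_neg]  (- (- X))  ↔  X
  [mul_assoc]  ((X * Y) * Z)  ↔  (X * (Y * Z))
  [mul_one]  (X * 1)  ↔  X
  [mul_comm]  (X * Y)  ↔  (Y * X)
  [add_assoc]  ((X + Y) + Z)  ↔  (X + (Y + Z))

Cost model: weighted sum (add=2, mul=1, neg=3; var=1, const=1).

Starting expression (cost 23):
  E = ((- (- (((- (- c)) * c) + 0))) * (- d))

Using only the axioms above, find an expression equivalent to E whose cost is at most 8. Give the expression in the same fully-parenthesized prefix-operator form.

((c * c) * (- d))   [cost 8]

step 1: neg_neg (→) rewrites (- (- c)) into c, now ((- (- ((c * c) + 0))) * (- d))
step 2: add_zero (→) rewrites ((c * c) + 0) into (c * c), now ((- (- (c * c))) * (- d))
step 3: neg_neg (→) rewrites (- (- (c * c))) into (c * c), reaching cost 8 (bound 8)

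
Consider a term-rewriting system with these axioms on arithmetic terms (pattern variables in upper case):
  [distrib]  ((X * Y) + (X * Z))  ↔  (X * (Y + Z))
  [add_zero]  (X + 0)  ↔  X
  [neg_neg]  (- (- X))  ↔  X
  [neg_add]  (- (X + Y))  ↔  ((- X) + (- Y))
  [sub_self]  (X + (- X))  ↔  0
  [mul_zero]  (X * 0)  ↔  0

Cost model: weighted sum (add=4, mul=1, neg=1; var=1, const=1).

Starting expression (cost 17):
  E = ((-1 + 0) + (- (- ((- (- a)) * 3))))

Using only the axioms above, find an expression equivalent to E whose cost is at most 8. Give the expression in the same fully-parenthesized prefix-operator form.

(-1 + (a * 3))   [cost 8]

(1) (- (- a))  =[neg_neg →]=  a    ⊢ ((-1 + 0) + (- (- (a * 3))))
(2) (-1 + 0)  =[add_zero →]=  -1    ⊢ (-1 + (- (- (a * 3))))
(3) (- (- (a * 3)))  =[neg_neg →]=  (a * 3)    ⊢ cost 8, within 8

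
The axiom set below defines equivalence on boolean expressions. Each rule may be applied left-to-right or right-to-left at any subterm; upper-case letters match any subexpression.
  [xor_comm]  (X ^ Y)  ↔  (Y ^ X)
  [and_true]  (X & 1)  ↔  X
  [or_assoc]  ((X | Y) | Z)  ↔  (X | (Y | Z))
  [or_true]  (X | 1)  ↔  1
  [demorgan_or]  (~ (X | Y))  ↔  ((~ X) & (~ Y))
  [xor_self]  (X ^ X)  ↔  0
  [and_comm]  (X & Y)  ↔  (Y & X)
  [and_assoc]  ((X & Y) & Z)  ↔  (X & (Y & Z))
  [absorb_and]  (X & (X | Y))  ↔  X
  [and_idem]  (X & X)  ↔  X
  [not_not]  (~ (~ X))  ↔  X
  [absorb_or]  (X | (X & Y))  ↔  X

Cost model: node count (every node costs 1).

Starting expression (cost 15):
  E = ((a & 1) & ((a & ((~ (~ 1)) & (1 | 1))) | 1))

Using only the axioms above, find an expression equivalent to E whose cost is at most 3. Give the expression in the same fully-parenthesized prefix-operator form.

(a & 1)   [cost 3]

step 1: not_not (→) rewrites (~ (~ 1)) into 1, now ((a & 1) & ((a & (1 & (1 | 1))) | 1))
step 2: absorb_and (→) rewrites (1 & (1 | 1)) into 1, now ((a & 1) & ((a & 1) | 1))
step 3: absorb_and (→) rewrites ((a & 1) & ((a & 1) | 1)) into (a & 1), reaching cost 3 (bound 3)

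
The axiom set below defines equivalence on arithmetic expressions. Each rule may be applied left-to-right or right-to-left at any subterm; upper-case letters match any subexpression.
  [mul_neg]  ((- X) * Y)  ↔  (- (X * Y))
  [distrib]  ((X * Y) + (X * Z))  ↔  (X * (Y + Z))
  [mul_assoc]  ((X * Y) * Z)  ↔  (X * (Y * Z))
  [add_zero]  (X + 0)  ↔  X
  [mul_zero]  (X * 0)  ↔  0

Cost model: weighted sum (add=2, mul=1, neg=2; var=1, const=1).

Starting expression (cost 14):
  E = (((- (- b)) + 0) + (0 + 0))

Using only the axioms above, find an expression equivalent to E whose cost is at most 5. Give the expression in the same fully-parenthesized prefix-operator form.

(- (- b))   [cost 5]

(1) ((- (- b)) + 0)  =[add_zero →]=  (- (- b))    ⊢ ((- (- b)) + (0 + 0))
(2) (0 + 0)  =[add_zero →]=  0    ⊢ ((- (- b)) + 0)
(3) ((- (- b)) + 0)  =[add_zero →]=  (- (- b))    ⊢ cost 5, within 5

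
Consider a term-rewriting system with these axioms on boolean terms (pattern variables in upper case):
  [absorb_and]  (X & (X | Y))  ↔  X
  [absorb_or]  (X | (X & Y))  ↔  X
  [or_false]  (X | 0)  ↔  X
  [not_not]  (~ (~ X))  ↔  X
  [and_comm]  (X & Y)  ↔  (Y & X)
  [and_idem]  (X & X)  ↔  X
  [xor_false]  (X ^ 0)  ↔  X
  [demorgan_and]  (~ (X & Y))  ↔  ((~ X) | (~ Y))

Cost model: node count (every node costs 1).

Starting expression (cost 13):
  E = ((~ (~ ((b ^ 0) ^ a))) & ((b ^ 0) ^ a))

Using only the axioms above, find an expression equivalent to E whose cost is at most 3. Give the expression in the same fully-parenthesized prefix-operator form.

step 1: not_not (→) rewrites (~ (~ ((b ^ 0) ^ a))) into ((b ^ 0) ^ a), now (((b ^ 0) ^ a) & ((b ^ 0) ^ a))
step 2: and_idem (→) rewrites (((b ^ 0) ^ a) & ((b ^ 0) ^ a)) into ((b ^ 0) ^ a)
step 3: xor_false (→) rewrites (b ^ 0) into b, reaching cost 3 (bound 3)

(b ^ a)   [cost 3]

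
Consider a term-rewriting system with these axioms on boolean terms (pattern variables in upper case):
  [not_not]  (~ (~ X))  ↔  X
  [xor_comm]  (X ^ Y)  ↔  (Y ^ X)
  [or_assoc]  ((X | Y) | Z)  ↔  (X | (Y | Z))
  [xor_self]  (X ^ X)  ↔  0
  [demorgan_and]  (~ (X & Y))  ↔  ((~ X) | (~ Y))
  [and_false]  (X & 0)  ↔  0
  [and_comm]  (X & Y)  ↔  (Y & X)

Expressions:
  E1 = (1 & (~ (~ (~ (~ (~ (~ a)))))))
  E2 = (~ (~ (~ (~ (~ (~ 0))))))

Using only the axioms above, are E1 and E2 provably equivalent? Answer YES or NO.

Every axiom is a valid identity, so a rewrite proof would force E1 and E2 to agree under every assignment.
At a=1: E1 = 1 but E2 = 0; they differ, so no derivation exists.

NO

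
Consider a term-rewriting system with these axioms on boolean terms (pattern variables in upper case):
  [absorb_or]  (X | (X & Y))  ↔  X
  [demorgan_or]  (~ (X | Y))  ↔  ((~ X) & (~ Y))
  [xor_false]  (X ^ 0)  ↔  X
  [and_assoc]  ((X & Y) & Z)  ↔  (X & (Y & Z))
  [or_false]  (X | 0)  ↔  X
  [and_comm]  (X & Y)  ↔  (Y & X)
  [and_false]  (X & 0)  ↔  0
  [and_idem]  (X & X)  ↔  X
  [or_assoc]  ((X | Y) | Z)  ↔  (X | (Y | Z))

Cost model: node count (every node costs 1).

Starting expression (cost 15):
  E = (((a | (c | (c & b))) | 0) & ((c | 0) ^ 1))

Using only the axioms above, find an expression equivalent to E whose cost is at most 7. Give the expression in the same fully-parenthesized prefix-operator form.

((a | c) & (c ^ 1))   [cost 7]

(1) (c | (c & b))  =[absorb_or →]=  c    ⊢ (((a | c) | 0) & ((c | 0) ^ 1))
(2) (c | 0)  =[or_false →]=  c    ⊢ (((a | c) | 0) & (c ^ 1))
(3) ((a | c) | 0)  =[or_false →]=  (a | c)    ⊢ cost 7, within 7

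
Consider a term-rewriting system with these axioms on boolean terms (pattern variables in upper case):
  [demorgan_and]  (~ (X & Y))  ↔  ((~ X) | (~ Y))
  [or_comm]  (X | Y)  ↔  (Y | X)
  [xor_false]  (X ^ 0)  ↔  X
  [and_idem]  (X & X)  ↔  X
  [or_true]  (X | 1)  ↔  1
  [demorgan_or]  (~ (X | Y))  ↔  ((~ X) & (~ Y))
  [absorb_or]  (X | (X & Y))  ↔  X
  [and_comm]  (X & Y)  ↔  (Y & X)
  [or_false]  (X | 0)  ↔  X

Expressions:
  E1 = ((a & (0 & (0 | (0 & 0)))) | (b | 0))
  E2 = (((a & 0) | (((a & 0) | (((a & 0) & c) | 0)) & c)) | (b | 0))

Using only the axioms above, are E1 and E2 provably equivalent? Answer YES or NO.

step 1: and_idem (→) rewrites (0 & 0) into 0, now ((a & (0 & (0 | 0))) | (b | 0))
step 2: or_false (→) rewrites (0 | 0) into 0, now ((a & (0 & 0)) | (b | 0))
step 3: and_idem (→) rewrites (0 & 0) into 0, now ((a & 0) | (b | 0))
step 4: absorb_or (←) rewrites (a & 0) into ((a & 0) | ((a & 0) & c)), now (((a & 0) | ((a & 0) & c)) | (b | 0))
step 5: absorb_or (←) rewrites (a & 0) into ((a & 0) | ((a & 0) & c)), now (((a & 0) | (((a & 0) | ((a & 0) & c)) & c)) | (b | 0))
step 6: or_false (←) rewrites ((a & 0) & c) into (((a & 0) & c) | 0), which is E2

YES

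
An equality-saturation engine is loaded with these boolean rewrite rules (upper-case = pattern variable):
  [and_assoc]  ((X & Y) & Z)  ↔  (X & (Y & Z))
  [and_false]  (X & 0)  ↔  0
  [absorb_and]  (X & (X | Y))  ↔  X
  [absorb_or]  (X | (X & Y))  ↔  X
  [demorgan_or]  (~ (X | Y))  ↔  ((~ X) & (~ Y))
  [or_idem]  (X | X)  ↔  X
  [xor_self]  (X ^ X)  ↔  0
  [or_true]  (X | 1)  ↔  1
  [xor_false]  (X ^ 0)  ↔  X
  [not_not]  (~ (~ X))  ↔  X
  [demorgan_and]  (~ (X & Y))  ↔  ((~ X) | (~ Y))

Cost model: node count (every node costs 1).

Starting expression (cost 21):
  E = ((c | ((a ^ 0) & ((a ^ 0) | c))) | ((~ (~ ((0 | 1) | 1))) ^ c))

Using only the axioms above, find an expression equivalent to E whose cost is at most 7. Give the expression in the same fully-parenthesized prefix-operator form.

step 1: or_true (→) rewrites (0 | 1) into 1, now ((c | ((a ^ 0) & ((a ^ 0) | c))) | ((~ (~ (1 | 1))) ^ c))
step 2: xor_false (→) rewrites (a ^ 0) into a, now ((c | ((a ^ 0) & (a | c))) | ((~ (~ (1 | 1))) ^ c))
step 3: not_not (→) rewrites (~ (~ (1 | 1))) into (1 | 1), now ((c | ((a ^ 0) & (a | c))) | ((1 | 1) ^ c))
step 4: xor_false (→) rewrites (a ^ 0) into a, now ((c | (a & (a | c))) | ((1 | 1) ^ c))
step 5: absorb_and (→) rewrites (a & (a | c)) into a, now ((c | a) | ((1 | 1) ^ c))
step 6: or_idem (→) rewrites (1 | 1) into 1, reaching cost 7 (bound 7)

((c | a) | (1 ^ c))   [cost 7]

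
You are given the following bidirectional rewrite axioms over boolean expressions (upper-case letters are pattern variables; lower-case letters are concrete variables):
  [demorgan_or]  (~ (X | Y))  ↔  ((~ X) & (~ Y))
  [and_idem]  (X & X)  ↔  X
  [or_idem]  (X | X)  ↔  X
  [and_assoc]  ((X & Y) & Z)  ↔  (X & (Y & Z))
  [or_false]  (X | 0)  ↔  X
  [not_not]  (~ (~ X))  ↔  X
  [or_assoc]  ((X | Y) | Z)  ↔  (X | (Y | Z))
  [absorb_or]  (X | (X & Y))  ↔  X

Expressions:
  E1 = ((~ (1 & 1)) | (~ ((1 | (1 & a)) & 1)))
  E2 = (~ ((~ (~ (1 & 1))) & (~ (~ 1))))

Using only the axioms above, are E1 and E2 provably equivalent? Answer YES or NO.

YES

step 1: absorb_or (→) rewrites (1 | (1 & a)) into 1, now ((~ (1 & 1)) | (~ (1 & 1)))
step 2: or_idem (→) rewrites ((~ (1 & 1)) | (~ (1 & 1))) into (~ (1 & 1))
step 3: and_idem (→) rewrites (1 & 1) into 1, now (~ 1)
step 4: not_not (←) rewrites 1 into (~ (~ 1)), now (~ (~ (~ 1)))
step 5: and_idem (←) rewrites (~ (~ 1)) into ((~ (~ 1)) & (~ (~ 1))), now (~ ((~ (~ 1)) & (~ (~ 1))))
step 6: and_idem (←) rewrites 1 into (1 & 1), which is E2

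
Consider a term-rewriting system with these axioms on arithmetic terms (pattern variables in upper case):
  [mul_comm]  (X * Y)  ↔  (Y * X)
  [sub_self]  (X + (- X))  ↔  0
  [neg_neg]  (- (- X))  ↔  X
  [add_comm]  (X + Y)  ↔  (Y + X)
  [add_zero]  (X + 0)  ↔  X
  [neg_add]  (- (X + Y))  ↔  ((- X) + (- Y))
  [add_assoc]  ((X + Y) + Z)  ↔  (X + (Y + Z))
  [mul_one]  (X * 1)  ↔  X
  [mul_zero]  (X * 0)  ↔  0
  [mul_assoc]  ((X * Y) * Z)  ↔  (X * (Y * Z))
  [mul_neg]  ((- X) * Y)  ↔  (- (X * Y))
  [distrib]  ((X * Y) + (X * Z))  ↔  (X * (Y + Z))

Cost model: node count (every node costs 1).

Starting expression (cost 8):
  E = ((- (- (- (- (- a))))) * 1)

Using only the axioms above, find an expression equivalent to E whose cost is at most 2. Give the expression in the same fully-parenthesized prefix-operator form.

(- a)   [cost 2]

step 1: neg_neg (→) rewrites (- (- (- a))) into (- a), now ((- (- (- a))) * 1)
step 2: mul_neg (→) rewrites ((- (- (- a))) * 1) into (- ((- (- a)) * 1))
step 3: neg_neg (→) rewrites (- (- a)) into a, now (- (a * 1))
step 4: mul_one (→) rewrites (a * 1) into a, reaching cost 2 (bound 2)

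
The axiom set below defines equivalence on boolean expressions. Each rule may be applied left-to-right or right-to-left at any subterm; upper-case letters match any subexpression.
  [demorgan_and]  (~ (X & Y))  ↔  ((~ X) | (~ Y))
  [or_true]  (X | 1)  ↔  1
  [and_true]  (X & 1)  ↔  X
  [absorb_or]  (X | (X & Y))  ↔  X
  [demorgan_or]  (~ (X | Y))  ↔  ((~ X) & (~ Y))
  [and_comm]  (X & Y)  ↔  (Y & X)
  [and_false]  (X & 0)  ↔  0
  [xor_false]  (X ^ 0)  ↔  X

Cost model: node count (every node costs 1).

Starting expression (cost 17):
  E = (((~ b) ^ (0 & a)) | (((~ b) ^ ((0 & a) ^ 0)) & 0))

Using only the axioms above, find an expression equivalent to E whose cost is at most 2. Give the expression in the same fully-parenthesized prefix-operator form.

(~ b)   [cost 2]

1. [xor_false →] ((0 & a) ^ 0)  →  (0 & a);  E = (((~ b) ^ (0 & a)) | (((~ b) ^ (0 & a)) & 0))
2. [absorb_or →] (((~ b) ^ (0 & a)) | (((~ b) ^ (0 & a)) & 0))  →  ((~ b) ^ (0 & a))
3. [and_comm →] (0 & a)  →  (a & 0);  E = ((~ b) ^ (a & 0))
4. [and_false →] (a & 0)  →  0;  E = ((~ b) ^ 0)
5. [xor_false →] ((~ b) ^ 0)  →  (~ b);  cost 2 ≤ 2, done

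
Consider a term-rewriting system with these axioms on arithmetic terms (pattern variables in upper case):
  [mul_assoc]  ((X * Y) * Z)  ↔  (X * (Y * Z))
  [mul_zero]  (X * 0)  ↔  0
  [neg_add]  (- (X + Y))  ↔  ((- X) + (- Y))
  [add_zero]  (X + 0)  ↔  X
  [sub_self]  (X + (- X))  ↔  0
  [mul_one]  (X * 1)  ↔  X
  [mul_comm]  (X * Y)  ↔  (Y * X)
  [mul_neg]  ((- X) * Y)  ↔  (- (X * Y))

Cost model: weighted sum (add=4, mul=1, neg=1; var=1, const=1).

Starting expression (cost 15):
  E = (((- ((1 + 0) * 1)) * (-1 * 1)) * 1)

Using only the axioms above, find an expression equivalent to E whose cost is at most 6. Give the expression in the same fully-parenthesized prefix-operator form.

1. [mul_one →] ((1 + 0) * 1)  →  (1 + 0);  E = (((- (1 + 0)) * (-1 * 1)) * 1)
2. [add_zero →] (1 + 0)  →  1;  E = (((- 1) * (-1 * 1)) * 1)
3. [mul_assoc →] (((- 1) * (-1 * 1)) * 1)  →  ((- 1) * ((-1 * 1) * 1))
4. [mul_one →] (-1 * 1)  →  -1;  cost 6 ≤ 6, done

((- 1) * (-1 * 1))   [cost 6]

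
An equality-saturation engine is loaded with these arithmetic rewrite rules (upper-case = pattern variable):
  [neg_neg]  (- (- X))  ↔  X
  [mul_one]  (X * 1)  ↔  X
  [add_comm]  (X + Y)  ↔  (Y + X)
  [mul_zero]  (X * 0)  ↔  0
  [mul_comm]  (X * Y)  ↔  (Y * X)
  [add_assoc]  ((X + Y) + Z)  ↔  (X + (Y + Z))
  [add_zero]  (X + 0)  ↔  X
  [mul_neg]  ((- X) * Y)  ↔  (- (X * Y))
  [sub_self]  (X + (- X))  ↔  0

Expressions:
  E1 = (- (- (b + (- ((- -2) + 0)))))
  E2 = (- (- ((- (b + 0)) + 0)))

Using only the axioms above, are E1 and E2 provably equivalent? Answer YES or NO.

All listed rules preserve value, hence provable equivalence implies equal values everywhere; look for a separating assignment.
b=0 gives E1 ↦ -2, E2 ↦ 0; values differ ⇒ not provably equivalent.

NO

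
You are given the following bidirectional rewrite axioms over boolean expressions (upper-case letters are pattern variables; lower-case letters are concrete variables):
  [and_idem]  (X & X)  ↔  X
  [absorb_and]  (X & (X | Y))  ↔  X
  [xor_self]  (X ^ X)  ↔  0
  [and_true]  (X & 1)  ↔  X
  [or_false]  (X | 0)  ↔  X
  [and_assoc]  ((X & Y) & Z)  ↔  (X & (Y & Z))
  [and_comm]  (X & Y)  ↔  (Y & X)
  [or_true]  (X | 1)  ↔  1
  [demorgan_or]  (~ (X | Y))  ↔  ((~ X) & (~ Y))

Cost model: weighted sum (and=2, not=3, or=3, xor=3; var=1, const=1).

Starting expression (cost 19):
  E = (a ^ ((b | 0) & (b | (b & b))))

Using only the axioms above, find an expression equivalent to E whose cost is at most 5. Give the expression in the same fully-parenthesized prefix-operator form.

step 1: and_idem (→) rewrites (b & b) into b, now (a ^ ((b | 0) & (b | b)))
step 2: or_false (→) rewrites (b | 0) into b, now (a ^ (b & (b | b)))
step 3: absorb_and (→) rewrites (b & (b | b)) into b, reaching cost 5 (bound 5)

(a ^ b)   [cost 5]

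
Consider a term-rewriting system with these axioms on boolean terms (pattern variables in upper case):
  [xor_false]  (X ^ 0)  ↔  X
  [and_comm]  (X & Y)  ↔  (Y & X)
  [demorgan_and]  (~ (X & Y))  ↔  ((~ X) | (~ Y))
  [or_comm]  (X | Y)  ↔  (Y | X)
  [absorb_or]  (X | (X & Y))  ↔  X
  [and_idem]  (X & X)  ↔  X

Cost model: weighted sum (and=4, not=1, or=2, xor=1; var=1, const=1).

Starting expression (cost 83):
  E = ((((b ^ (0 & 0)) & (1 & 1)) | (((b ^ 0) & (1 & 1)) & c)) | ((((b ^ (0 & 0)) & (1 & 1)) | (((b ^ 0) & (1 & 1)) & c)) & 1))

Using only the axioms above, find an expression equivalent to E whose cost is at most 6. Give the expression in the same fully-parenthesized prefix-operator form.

(b & 1)   [cost 6]

step 1: absorb_or (→) rewrites ((((b ^ (0 & 0)) & (1 & 1)) | (((b ^ 0) & (1 & 1)) & c)) | ((((b ^ (0 & 0)) & (1 & 1)) | (((b ^ 0) & (1 & 1)) & c)) & 1)) into (((b ^ (0 & 0)) & (1 & 1)) | (((b ^ 0) & (1 & 1)) & c))
step 2: and_idem (→) rewrites (0 & 0) into 0, now (((b ^ 0) & (1 & 1)) | (((b ^ 0) & (1 & 1)) & c))
step 3: absorb_or (→) rewrites (((b ^ 0) & (1 & 1)) | (((b ^ 0) & (1 & 1)) & c)) into ((b ^ 0) & (1 & 1))
step 4: xor_false (→) rewrites (b ^ 0) into b, now (b & (1 & 1))
step 5: and_idem (→) rewrites (1 & 1) into 1, reaching cost 6 (bound 6)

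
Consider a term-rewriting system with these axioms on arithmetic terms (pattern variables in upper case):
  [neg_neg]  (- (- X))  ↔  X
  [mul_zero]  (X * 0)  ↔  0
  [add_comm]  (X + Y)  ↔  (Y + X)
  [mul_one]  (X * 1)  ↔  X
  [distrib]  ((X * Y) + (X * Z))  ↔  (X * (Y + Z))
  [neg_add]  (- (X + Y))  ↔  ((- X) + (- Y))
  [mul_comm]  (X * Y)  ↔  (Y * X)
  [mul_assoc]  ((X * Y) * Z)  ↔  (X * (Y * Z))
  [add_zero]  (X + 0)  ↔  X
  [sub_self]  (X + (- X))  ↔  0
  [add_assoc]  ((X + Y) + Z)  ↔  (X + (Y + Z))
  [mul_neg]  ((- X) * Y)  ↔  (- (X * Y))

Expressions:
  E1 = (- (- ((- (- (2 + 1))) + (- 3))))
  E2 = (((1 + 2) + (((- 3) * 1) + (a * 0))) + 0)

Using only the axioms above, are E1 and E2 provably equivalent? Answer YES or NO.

1. [neg_neg →] (- (- ((- (- (2 + 1))) + (- 3))))  →  ((- (- (2 + 1))) + (- 3))
2. [add_comm →] (2 + 1)  →  (1 + 2);  E1 = ((- (- (1 + 2))) + (- 3))
3. [neg_neg →] (- (- (1 + 2)))  →  (1 + 2);  E1 = ((1 + 2) + (- 3))
4. [add_zero ←] (- 3)  →  ((- 3) + 0);  E1 = ((1 + 2) + ((- 3) + 0))
5. [add_assoc ←] ((1 + 2) + ((- 3) + 0))  →  (((1 + 2) + (- 3)) + 0)
6. [add_zero ←] (- 3)  →  ((- 3) + 0);  E1 = (((1 + 2) + ((- 3) + 0)) + 0)
7. [mul_zero ←] 0  →  (a * 0);  E1 = (((1 + 2) + ((- 3) + (a * 0))) + 0)
8. [mul_one ←] (- 3)  →  ((- 3) * 1);  this is E2

YES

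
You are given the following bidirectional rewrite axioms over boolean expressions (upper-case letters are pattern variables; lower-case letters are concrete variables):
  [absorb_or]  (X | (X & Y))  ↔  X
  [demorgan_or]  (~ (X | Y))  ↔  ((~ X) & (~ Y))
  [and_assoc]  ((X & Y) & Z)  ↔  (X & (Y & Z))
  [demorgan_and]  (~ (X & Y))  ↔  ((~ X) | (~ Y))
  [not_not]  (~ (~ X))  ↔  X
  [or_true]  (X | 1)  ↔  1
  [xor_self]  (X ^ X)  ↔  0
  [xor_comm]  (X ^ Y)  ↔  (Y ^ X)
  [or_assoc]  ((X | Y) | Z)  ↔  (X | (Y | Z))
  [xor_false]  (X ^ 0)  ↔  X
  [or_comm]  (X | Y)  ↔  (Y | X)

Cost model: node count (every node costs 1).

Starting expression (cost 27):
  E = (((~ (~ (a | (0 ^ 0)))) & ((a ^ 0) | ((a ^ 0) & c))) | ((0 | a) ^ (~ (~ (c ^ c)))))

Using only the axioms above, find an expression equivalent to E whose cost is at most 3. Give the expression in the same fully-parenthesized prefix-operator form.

(0 | a)   [cost 3]

step 1: not_not (→) rewrites (~ (~ (a | (0 ^ 0)))) into (a | (0 ^ 0)), now (((a | (0 ^ 0)) & ((a ^ 0) | ((a ^ 0) & c))) | ((0 | a) ^ (~ (~ (c ^ c)))))
step 2: xor_false (→) rewrites (0 ^ 0) into 0, now (((a | 0) & ((a ^ 0) | ((a ^ 0) & c))) | ((0 | a) ^ (~ (~ (c ^ c)))))
step 3: absorb_or (→) rewrites ((a ^ 0) | ((a ^ 0) & c)) into (a ^ 0), now (((a | 0) & (a ^ 0)) | ((0 | a) ^ (~ (~ (c ^ c)))))
step 4: not_not (→) rewrites (~ (~ (c ^ c))) into (c ^ c), now (((a | 0) & (a ^ 0)) | ((0 | a) ^ (c ^ c)))
step 5: xor_false (→) rewrites (a ^ 0) into a, now (((a | 0) & a) | ((0 | a) ^ (c ^ c)))
step 6: or_comm (→) rewrites (((a | 0) & a) | ((0 | a) ^ (c ^ c))) into (((0 | a) ^ (c ^ c)) | ((a | 0) & a))
step 7: xor_self (→) rewrites (c ^ c) into 0, now (((0 | a) ^ 0) | ((a | 0) & a))
step 8: xor_false (→) rewrites ((0 | a) ^ 0) into (0 | a), now ((0 | a) | ((a | 0) & a))
step 9: or_comm (→) rewrites (a | 0) into (0 | a), now ((0 | a) | ((0 | a) & a))
step 10: absorb_or (→) rewrites ((0 | a) | ((0 | a) & a)) into (0 | a), reaching cost 3 (bound 3)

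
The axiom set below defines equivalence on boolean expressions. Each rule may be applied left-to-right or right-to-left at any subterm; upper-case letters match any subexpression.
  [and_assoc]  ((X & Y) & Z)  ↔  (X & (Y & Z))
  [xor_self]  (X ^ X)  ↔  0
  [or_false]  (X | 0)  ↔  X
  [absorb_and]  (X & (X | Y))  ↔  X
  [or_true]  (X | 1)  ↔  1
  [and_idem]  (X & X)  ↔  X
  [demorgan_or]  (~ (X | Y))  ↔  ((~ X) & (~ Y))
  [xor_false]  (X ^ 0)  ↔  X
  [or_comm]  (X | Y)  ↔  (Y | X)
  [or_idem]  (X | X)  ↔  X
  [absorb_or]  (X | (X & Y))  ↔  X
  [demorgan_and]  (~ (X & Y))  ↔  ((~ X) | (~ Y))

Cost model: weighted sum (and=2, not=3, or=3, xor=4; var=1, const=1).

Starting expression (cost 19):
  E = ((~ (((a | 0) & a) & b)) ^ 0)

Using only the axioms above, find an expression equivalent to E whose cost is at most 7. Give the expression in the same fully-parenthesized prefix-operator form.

(1) (a | 0)  =[or_false →]=  a    ⊢ ((~ ((a & a) & b)) ^ 0)
(2) ((~ ((a & a) & b)) ^ 0)  =[xor_false →]=  (~ ((a & a) & b))
(3) (a & a)  =[and_idem →]=  a    ⊢ cost 7, within 7

(~ (a & b))   [cost 7]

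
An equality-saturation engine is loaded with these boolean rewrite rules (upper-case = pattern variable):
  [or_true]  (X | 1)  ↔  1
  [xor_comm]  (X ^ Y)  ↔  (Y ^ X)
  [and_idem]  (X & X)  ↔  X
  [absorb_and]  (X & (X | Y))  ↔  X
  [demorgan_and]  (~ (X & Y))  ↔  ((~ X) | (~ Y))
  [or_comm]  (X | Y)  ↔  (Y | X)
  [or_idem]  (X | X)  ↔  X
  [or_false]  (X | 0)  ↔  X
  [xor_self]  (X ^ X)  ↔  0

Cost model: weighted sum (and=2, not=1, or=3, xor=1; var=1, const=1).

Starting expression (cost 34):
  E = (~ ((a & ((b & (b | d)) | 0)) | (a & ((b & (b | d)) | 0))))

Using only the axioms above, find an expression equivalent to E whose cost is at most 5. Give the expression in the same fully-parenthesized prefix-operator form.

step 1: or_idem (→) rewrites ((a & ((b & (b | d)) | 0)) | (a & ((b & (b | d)) | 0))) into (a & ((b & (b | d)) | 0)), now (~ (a & ((b & (b | d)) | 0)))
step 2: absorb_and (→) rewrites (b & (b | d)) into b, now (~ (a & (b | 0)))
step 3: or_false (→) rewrites (b | 0) into b, reaching cost 5 (bound 5)

(~ (a & b))   [cost 5]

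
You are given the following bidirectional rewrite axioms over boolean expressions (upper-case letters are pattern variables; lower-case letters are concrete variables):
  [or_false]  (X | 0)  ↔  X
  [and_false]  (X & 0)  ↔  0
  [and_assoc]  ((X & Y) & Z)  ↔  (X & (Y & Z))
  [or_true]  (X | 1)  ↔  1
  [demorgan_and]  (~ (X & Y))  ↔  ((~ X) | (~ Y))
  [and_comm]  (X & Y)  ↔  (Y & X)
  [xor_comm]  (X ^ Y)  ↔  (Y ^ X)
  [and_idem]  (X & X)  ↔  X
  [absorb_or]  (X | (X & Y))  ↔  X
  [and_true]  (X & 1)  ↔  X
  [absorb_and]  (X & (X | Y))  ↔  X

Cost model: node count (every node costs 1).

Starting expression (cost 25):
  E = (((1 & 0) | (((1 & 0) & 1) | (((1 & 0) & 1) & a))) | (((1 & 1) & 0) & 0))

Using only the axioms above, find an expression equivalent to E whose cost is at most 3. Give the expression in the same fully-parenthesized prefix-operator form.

step 1: absorb_or (→) rewrites (((1 & 0) & 1) | (((1 & 0) & 1) & a)) into ((1 & 0) & 1), now (((1 & 0) | ((1 & 0) & 1)) | (((1 & 1) & 0) & 0))
step 2: and_true (→) rewrites (1 & 1) into 1, now (((1 & 0) | ((1 & 0) & 1)) | ((1 & 0) & 0))
step 3: absorb_or (→) rewrites ((1 & 0) | ((1 & 0) & 1)) into (1 & 0), now ((1 & 0) | ((1 & 0) & 0))
step 4: absorb_or (→) rewrites ((1 & 0) | ((1 & 0) & 0)) into (1 & 0), reaching cost 3 (bound 3)

(1 & 0)   [cost 3]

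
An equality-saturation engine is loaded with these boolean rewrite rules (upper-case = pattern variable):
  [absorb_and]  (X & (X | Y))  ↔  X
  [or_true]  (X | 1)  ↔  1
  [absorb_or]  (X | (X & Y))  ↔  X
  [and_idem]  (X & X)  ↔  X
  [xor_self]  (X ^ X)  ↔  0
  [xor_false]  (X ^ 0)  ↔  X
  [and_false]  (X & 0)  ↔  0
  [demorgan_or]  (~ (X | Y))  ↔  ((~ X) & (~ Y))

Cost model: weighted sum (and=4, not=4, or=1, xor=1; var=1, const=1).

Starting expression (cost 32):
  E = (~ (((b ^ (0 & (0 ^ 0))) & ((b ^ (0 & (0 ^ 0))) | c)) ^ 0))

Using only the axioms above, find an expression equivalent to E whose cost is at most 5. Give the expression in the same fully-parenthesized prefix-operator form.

(1) ((b ^ (0 & (0 ^ 0))) & ((b ^ (0 & (0 ^ 0))) | c))  =[absorb_and →]=  (b ^ (0 & (0 ^ 0)))    ⊢ (~ ((b ^ (0 & (0 ^ 0))) ^ 0))
(2) (0 ^ 0)  =[xor_false →]=  0    ⊢ (~ ((b ^ (0 & 0)) ^ 0))
(3) ((b ^ (0 & 0)) ^ 0)  =[xor_false →]=  (b ^ (0 & 0))    ⊢ (~ (b ^ (0 & 0)))
(4) (0 & 0)  =[and_idem →]=  0    ⊢ (~ (b ^ 0))
(5) (b ^ 0)  =[xor_false →]=  b    ⊢ cost 5, within 5

(~ b)   [cost 5]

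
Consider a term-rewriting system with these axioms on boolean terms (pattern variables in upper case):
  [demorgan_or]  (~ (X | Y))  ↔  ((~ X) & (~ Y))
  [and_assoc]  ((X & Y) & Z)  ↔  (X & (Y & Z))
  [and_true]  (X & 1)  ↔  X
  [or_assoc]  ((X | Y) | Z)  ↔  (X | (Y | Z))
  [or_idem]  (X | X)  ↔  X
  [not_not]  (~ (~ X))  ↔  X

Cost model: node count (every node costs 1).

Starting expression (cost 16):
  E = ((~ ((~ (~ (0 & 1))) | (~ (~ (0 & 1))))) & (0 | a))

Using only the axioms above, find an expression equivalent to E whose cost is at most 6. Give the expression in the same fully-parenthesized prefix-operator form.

((~ 0) & (0 | a))   [cost 6]

1. [or_idem →] ((~ (~ (0 & 1))) | (~ (~ (0 & 1))))  →  (~ (~ (0 & 1)));  E = ((~ (~ (~ (0 & 1)))) & (0 | a))
2. [not_not →] (~ (~ (~ (0 & 1))))  →  (~ (0 & 1));  E = ((~ (0 & 1)) & (0 | a))
3. [and_true →] (0 & 1)  →  0;  cost 6 ≤ 6, done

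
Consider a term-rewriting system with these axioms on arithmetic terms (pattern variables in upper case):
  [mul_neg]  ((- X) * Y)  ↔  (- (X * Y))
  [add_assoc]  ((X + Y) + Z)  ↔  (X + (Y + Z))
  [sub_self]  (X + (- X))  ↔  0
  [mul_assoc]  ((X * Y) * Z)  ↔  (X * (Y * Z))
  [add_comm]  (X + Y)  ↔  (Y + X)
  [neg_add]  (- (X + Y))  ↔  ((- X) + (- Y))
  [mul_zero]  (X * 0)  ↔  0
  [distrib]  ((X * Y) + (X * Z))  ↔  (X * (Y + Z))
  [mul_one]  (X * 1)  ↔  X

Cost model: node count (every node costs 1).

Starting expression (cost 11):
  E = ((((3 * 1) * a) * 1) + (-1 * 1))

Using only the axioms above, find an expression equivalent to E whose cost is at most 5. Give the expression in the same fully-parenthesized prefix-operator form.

step 1: mul_one (→) rewrites (((3 * 1) * a) * 1) into ((3 * 1) * a), now (((3 * 1) * a) + (-1 * 1))
step 2: mul_one (→) rewrites (-1 * 1) into -1, now (((3 * 1) * a) + -1)
step 3: mul_one (→) rewrites (3 * 1) into 3, reaching cost 5 (bound 5)

((3 * a) + -1)   [cost 5]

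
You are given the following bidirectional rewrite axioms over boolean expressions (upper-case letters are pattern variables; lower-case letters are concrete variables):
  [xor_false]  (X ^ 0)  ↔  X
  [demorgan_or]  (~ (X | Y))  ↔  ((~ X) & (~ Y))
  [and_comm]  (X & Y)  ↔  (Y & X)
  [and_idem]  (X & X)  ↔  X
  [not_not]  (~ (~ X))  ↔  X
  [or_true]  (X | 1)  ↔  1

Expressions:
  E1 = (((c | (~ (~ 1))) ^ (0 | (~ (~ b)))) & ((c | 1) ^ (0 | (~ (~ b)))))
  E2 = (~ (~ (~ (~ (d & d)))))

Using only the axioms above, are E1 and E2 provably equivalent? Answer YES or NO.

Every axiom is a valid identity, so a rewrite proof would force E1 and E2 to agree under every assignment.
At b=0, c=0, d=0: E1 = 1 but E2 = 0; they differ, so no derivation exists.

NO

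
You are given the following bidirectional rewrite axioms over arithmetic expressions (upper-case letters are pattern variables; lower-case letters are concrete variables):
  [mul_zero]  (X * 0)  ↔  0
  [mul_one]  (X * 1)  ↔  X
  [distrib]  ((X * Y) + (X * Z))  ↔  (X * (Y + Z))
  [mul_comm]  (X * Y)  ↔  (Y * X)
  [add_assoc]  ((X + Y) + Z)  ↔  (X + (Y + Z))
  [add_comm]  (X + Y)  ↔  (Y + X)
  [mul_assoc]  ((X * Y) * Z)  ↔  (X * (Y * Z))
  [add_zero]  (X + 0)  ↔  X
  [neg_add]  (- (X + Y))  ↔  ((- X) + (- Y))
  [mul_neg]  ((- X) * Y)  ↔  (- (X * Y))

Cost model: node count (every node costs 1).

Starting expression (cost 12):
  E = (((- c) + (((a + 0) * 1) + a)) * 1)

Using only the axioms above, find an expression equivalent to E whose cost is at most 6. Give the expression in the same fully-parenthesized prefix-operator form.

((- c) + (a + a))   [cost 6]

1. [add_zero →] (a + 0)  →  a;  E = (((- c) + ((a * 1) + a)) * 1)
2. [mul_one →] (((- c) + ((a * 1) + a)) * 1)  →  ((- c) + ((a * 1) + a))
3. [mul_one →] (a * 1)  →  a;  cost 6 ≤ 6, done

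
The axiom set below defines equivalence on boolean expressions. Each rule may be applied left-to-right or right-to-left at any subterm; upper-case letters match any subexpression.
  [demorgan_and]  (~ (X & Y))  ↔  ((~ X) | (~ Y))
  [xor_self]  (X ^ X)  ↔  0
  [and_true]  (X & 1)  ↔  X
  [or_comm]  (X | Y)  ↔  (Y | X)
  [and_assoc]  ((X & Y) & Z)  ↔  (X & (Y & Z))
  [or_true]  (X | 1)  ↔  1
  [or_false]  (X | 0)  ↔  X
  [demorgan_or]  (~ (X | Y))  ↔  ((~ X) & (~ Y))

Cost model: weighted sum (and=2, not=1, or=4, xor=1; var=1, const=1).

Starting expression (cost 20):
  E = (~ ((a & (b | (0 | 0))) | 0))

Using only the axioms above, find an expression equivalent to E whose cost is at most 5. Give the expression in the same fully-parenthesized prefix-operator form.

(1) (0 | 0)  =[or_false →]=  0    ⊢ (~ ((a & (b | 0)) | 0))
(2) (b | 0)  =[or_false →]=  b    ⊢ (~ ((a & b) | 0))
(3) ((a & b) | 0)  =[or_false →]=  (a & b)    ⊢ cost 5, within 5

(~ (a & b))   [cost 5]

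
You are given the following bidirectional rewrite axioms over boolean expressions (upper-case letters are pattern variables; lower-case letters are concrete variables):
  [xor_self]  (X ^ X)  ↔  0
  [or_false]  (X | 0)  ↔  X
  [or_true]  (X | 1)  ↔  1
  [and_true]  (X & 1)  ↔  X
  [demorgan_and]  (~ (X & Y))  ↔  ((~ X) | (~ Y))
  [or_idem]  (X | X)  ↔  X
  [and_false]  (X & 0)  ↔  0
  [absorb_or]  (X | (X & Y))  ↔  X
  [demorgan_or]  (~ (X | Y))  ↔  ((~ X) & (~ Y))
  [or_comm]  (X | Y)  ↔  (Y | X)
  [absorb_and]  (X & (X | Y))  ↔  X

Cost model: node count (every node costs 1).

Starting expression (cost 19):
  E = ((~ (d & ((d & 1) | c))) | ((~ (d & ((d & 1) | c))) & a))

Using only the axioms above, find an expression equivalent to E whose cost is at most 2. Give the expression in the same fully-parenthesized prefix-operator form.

step 1: absorb_or (→) rewrites ((~ (d & ((d & 1) | c))) | ((~ (d & ((d & 1) | c))) & a)) into (~ (d & ((d & 1) | c)))
step 2: and_true (→) rewrites (d & 1) into d, now (~ (d & (d | c)))
step 3: absorb_and (→) rewrites (d & (d | c)) into d, reaching cost 2 (bound 2)

(~ d)   [cost 2]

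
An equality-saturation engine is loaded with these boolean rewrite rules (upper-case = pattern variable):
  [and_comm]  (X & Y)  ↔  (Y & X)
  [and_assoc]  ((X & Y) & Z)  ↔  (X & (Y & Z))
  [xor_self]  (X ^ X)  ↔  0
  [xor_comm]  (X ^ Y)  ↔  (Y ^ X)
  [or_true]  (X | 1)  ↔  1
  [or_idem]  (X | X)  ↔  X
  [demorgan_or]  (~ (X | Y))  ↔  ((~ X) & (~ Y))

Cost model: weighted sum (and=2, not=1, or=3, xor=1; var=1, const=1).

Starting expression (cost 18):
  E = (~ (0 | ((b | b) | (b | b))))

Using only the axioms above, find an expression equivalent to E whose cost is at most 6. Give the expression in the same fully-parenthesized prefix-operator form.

(~ (0 | b))   [cost 6]

step 1: or_idem (→) rewrites (b | b) into b, now (~ (0 | ((b | b) | b)))
step 2: or_idem (→) rewrites (b | b) into b, now (~ (0 | (b | b)))
step 3: or_idem (→) rewrites (b | b) into b, reaching cost 6 (bound 6)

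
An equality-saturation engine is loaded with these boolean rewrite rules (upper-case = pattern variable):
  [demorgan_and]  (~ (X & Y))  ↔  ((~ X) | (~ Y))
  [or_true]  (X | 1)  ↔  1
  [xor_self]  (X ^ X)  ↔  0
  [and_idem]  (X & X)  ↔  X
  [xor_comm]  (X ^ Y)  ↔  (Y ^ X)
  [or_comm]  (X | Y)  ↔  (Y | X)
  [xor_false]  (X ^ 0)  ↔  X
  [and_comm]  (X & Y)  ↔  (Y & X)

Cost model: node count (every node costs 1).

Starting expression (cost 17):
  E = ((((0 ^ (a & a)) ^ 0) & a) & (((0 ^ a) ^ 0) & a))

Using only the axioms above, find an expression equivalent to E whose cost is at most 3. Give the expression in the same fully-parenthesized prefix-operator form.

(a & a)   [cost 3]

1. [and_idem →] (a & a)  →  a;  E = ((((0 ^ a) ^ 0) & a) & (((0 ^ a) ^ 0) & a))
2. [and_idem →] ((((0 ^ a) ^ 0) & a) & (((0 ^ a) ^ 0) & a))  →  (((0 ^ a) ^ 0) & a)
3. [xor_comm →] (0 ^ a)  →  (a ^ 0);  E = (((a ^ 0) ^ 0) & a)
4. [xor_false →] ((a ^ 0) ^ 0)  →  (a ^ 0);  E = ((a ^ 0) & a)
5. [xor_false →] (a ^ 0)  →  a;  cost 3 ≤ 3, done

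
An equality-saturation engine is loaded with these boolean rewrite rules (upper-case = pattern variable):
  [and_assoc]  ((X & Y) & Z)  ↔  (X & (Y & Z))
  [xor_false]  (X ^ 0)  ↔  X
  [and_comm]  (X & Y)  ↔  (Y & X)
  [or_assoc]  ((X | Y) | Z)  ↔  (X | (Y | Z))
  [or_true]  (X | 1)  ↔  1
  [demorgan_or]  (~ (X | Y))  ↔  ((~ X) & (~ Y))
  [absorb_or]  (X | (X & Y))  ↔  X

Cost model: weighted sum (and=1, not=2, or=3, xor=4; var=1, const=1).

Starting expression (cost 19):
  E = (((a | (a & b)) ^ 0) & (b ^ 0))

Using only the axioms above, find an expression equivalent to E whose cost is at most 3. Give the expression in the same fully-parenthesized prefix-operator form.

(1) (a | (a & b))  =[absorb_or →]=  a    ⊢ ((a ^ 0) & (b ^ 0))
(2) (b ^ 0)  =[xor_false →]=  b    ⊢ ((a ^ 0) & b)
(3) (a ^ 0)  =[xor_false →]=  a    ⊢ cost 3, within 3

(a & b)   [cost 3]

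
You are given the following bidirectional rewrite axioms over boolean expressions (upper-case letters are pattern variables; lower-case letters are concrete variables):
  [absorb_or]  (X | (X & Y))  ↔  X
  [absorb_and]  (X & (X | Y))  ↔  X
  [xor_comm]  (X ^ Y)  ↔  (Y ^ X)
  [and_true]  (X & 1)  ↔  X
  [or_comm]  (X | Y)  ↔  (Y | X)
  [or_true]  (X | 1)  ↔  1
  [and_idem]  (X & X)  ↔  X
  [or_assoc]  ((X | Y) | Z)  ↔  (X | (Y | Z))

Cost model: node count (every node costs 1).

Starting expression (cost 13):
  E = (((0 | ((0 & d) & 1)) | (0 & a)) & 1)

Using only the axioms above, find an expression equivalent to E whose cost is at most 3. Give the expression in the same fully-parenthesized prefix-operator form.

1. [and_true →] ((0 & d) & 1)  →  (0 & d);  E = (((0 | (0 & d)) | (0 & a)) & 1)
2. [absorb_or →] (0 | (0 & d))  →  0;  E = ((0 | (0 & a)) & 1)
3. [absorb_or →] (0 | (0 & a))  →  0;  cost 3 ≤ 3, done

(0 & 1)   [cost 3]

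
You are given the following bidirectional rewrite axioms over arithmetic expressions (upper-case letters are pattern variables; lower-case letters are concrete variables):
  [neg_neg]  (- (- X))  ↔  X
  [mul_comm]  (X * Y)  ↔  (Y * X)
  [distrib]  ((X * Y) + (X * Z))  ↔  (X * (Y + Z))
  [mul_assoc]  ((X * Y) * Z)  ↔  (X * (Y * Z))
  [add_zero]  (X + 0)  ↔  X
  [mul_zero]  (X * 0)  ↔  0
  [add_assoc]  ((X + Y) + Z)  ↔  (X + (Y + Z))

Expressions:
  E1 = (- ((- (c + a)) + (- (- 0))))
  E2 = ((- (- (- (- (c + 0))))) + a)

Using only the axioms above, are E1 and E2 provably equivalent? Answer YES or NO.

YES

(1) (- (- 0))  =[neg_neg →]=  0    ⊢ (- ((- (c + a)) + 0))
(2) ((- (c + a)) + 0)  =[add_zero →]=  (- (c + a))    ⊢ (- (- (c + a)))
(3) (- (- (c + a)))  =[neg_neg →]=  (c + a)
(4) c  =[neg_neg ←]=  (- (- c))    ⊢ ((- (- c)) + a)
(5) (- (- c))  =[neg_neg ←]=  (- (- (- (- c))))    ⊢ ((- (- (- (- c)))) + a)
(6) c  =[add_zero ←]=  (c + 0)    ⊢ E2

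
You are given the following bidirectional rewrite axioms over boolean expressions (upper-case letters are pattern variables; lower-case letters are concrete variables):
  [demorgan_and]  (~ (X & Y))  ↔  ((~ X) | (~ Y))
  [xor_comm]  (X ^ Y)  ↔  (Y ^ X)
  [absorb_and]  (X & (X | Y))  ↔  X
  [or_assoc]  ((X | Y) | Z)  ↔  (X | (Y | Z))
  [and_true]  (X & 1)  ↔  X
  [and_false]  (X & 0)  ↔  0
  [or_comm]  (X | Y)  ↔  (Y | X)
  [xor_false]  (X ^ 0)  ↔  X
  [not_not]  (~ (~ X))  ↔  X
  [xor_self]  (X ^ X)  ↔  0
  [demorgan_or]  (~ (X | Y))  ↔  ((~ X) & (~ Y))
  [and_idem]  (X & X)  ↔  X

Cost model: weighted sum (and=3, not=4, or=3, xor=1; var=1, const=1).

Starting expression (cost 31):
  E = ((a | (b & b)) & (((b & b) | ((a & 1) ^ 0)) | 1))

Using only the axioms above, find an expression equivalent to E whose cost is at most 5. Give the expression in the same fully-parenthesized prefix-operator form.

(1) (a & 1)  =[and_true →]=  a    ⊢ ((a | (b & b)) & (((b & b) | (a ^ 0)) | 1))
(2) (a | (b & b))  =[or_comm →]=  ((b & b) | a)    ⊢ (((b & b) | a) & (((b & b) | (a ^ 0)) | 1))
(3) (a ^ 0)  =[xor_false →]=  a    ⊢ (((b & b) | a) & (((b & b) | a) | 1))
(4) (((b & b) | a) & (((b & b) | a) | 1))  =[absorb_and →]=  ((b & b) | a)
(5) (b & b)  =[and_idem →]=  b    ⊢ cost 5, within 5

(b | a)   [cost 5]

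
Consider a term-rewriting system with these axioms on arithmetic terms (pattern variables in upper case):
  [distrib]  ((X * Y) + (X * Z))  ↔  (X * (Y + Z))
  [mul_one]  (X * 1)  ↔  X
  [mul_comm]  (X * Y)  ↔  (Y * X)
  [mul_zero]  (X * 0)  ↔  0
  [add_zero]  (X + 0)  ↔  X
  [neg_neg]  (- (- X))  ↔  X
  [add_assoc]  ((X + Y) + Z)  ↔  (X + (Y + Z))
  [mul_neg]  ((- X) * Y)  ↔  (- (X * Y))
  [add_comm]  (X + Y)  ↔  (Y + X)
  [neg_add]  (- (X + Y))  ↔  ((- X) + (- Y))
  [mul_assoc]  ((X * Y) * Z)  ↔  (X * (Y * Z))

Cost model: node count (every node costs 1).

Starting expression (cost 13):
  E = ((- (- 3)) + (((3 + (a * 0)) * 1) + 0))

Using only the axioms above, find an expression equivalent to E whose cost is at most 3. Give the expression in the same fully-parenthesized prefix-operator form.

1. [mul_one →] ((3 + (a * 0)) * 1)  →  (3 + (a * 0));  E = ((- (- 3)) + ((3 + (a * 0)) + 0))
2. [add_zero →] ((3 + (a * 0)) + 0)  →  (3 + (a * 0));  E = ((- (- 3)) + (3 + (a * 0)))
3. [neg_neg →] (- (- 3))  →  3;  E = (3 + (3 + (a * 0)))
4. [mul_zero →] (a * 0)  →  0;  E = (3 + (3 + 0))
5. [add_zero →] (3 + 0)  →  3;  cost 3 ≤ 3, done

(3 + 3)   [cost 3]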